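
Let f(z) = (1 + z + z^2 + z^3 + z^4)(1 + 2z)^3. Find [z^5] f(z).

26

(1 + z + z^2 + z^3 + z^4) has coefficients 1,1,1,1,1 for degrees 0…4.
(1 + 2z)^3 has coefficients 1,6,12,8,0,0 for degrees 0…5.
[z^5] = 1·0 + 1·0 + 1·8 + 1·12 + 1·6 = 26.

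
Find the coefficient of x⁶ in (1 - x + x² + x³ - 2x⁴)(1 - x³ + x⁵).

(1 - x + x² + x³ - 2x⁴) has coefficients 1,-1,1,1,-2 for degrees 0…4.
(1 - x³ + x⁵) has coefficients 1,0,0,-1,0,1,0 for degrees 0…6.
[x⁶] = 1·0 − 1·1 + 1·0 + 1·(-1) − 2·0 = -2.

-2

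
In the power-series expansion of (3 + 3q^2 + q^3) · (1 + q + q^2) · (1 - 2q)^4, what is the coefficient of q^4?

68

(3 + 3q^2 + q^3) has coefficients 3,0,3,1 for degrees 0…3.
(1 + q + q^2) has coefficients 1,1,1,0,0 for degrees 0…4.
Finally multiplying by (1 - 2q)^4, the product of all factors after the first has coefficients 1,-7,17,-16,8 for degrees 0…4.
[q^4] = 3·8 + 3·17 + 1·(-7) = 68.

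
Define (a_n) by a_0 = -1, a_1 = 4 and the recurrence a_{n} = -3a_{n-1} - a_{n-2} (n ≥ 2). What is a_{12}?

The ordinary generating function has denominator 1 + 3z + z^2.
Iterating the recurrence: a_0,…,a_{12} = -1, 4, -11, 29, -76, 199, -521, 1364, -3571, 9349, -24476, 64079, -167761.

-167761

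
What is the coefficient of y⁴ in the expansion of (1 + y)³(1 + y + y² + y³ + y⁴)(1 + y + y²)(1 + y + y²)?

(1 + y)³ has coefficients 1,3,3,1 for degrees 0…3.
(1 + y + y² + y³ + y⁴) has coefficients 1,1,1,1,1 for degrees 0…4.
Multiplying by (1 + y + y²) gives running coefficients 1,2,3,3,3 for degrees 0…4.
Finally multiplying by (1 + y + y²), the product of all factors after the first has coefficients 1,3,6,8,9 for degrees 0…4.
[y⁴] = 1·9 + 3·8 + 3·6 + 1·3 = 54.

54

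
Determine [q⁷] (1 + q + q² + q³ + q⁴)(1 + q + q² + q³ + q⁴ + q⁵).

3

(1 + q + q² + q³ + q⁴) has coefficients 1,1,1,1,1 for degrees 0…4.
(1 + q + q² + q³ + q⁴ + q⁵) has coefficients 1,1,1,1,1,1,0,0 for degrees 0…7.
[q⁷] = 1·0 + 1·0 + 1·1 + 1·1 + 1·1 = 3.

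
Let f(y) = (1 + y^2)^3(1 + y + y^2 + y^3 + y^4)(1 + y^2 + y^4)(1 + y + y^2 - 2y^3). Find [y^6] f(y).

(1 + y^2)^3 has coefficients 1,0,3,0,3,0,1 for degrees 0…6.
(1 + y + y^2 + y^3 + y^4) has coefficients 1,1,1,1,1,0,0 for degrees 0…6.
Multiplying by (1 + y^2 + y^4) gives running coefficients 1,1,2,2,3,2,2 for degrees 0…6.
Finally multiplying by (1 + y + y^2 - 2y^3), the product of all factors after the first has coefficients 1,2,4,3,5,3,3 for degrees 0…6.
[y^6] = 1·3 + 3·5 + 3·4 + 1·1 = 31.

31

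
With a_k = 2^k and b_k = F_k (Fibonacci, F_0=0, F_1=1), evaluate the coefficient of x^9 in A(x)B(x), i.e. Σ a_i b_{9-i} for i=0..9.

880

This is [x^9] in the product of the two ordinary generating functions.
Σ = 1·34 + 2·21 + 4·13 + 8·8 + 16·5 + 32·3 + 64·2 + 128·1 + 256·1 + 512·0 = 880.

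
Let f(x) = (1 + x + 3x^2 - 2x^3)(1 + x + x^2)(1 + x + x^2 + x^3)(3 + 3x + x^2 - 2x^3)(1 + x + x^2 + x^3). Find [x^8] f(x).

19

(1 + x + 3x^2 - 2x^3) has coefficients 1,1,3,-2 for degrees 0…3.
(1 + x + x^2) has coefficients 1,1,1,0,0,0,0,0,0 for degrees 0…8.
Multiplying by (1 + x + x^2 + x^3) gives running coefficients 1,2,3,3,2,1,0,0,0 for degrees 0…8.
Multiplying by (3 + 3x + x^2 - 2x^3) gives running coefficients 3,9,16,18,14,6,-1,-3,-2 for degrees 0…8.
Finally multiplying by (1 + x + x^2 + x^3), the product of all factors after the first has coefficients 3,12,28,46,57,54,37,16,0 for degrees 0…8.
[x^8] = 1·0 + 1·16 + 3·37 − 2·54 = 19.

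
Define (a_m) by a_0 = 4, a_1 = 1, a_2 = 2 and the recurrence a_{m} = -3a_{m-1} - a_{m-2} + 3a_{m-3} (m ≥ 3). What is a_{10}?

-1138

The ordinary generating function has denominator 1 + 3q + q^2 - 3q^3.
Iterating the recurrence: a_0,…,a_{10} = 4, 1, 2, 5, -14, 43, -100, 215, -416, 733, -1138.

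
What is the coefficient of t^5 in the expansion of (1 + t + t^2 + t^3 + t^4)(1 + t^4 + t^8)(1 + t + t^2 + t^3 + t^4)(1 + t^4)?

(1 + t + t^2 + t^3 + t^4) has coefficients 1,1,1,1,1 for degrees 0…4.
(1 + t^4 + t^8) has coefficients 1,0,0,0,1,0 for degrees 0…5.
Multiplying by (1 + t + t^2 + t^3 + t^4) gives running coefficients 1,1,1,1,2,1 for degrees 0…5.
Finally multiplying by (1 + t^4), the product of all factors after the first has coefficients 1,1,1,1,3,2 for degrees 0…5.
[t^5] = 1·2 + 1·3 + 1·1 + 1·1 + 1·1 = 8.

8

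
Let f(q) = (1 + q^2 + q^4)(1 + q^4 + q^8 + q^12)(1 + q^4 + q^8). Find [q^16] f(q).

(1 + q^2 + q^4) has coefficients 1,0,1,0,1 for degrees 0…4.
(1 + q^4 + q^8 + q^12) has coefficients 1,0,0,0,1,0,0,0,1,0,0,0,1,0,0,0,0 for degrees 0…16.
Finally multiplying by (1 + q^4 + q^8), the product of all factors after the first has coefficients 1,0,0,0,2,0,0,0,3,0,0,0,3,0,0,0,2 for degrees 0…16.
[q^16] = 1·2 + 1·0 + 1·3 = 5.

5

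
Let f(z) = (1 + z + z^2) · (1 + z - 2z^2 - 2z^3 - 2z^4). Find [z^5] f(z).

(1 + z + z^2) has coefficients 1,1,1 for degrees 0…2.
(1 + z - 2z^2 - 2z^3 - 2z^4) has coefficients 1,1,-2,-2,-2,0 for degrees 0…5.
[z^5] = 1·0 + 1·(-2) + 1·(-2) = -4.

-4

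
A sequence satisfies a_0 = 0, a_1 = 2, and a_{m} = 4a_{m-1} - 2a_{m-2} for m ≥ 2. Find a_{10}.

152192

The ordinary generating function has denominator 1 - 4z + 2z^2.
Iterating the recurrence: a_0,…,a_{10} = 0, 2, 8, 28, 96, 328, 1120, 3824, 13056, 44576, 152192.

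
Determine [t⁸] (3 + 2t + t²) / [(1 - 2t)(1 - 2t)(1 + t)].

The denominator gives the recurrence a_n = 3a_(n−1) − 4a_(n−3) for n ≥ 3; the numerator fixes a_0 = 3, a_1 = 11, a_2 = 34.
Iterating: 3, 11, 34, 90, 226, 542, 1266, 2894, 6514, so a_8 = 6514.

6514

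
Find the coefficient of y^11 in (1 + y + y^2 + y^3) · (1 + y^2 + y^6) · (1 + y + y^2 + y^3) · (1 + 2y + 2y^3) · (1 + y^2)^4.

380

(1 + y + y^2 + y^3) has coefficients 1,1,1,1 for degrees 0…3.
(1 + y^2 + y^6) has coefficients 1,0,1,0,0,0,1,0,0,0,0,0 for degrees 0…11.
Multiplying by (1 + y + y^2 + y^3) gives running coefficients 1,1,2,2,1,1,1,1,1,1,0,0 for degrees 0…11.
Multiplying by (1 + 2y + 2y^3) gives running coefficients 1,3,4,8,7,7,7,5,5,5,4,2 for degrees 0…11.
Finally multiplying by (1 + y^2)^4, the product of all factors after the first has coefficients 1,3,8,20,29,57,63,93,92,102,98,88 for degrees 0…11.
[y^11] = 1·88 + 1·98 + 1·102 + 1·92 = 380.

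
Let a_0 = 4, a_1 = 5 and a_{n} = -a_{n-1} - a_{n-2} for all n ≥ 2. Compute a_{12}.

The ordinary generating function has denominator 1 + y + y^2.
Iterating the recurrence: a_0,…,a_{12} = 4, 5, -9, 4, 5, -9, 4, 5, -9, 4, 5, -9, 4.

4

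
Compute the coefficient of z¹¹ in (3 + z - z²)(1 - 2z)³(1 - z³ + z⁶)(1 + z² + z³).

(3 + z - z²) has coefficients 3,1,-1 for degrees 0…2.
(1 - 2z)³ has coefficients 1,-6,12,-8,0,0,0,0,0,0,0,0 for degrees 0…11.
Multiplying by (1 - z³ + z⁶) gives running coefficients 1,-6,12,-9,6,-12,9,-6,12,-8,0,0 for degrees 0…11.
Finally multiplying by (1 + z² + z³), the product of all factors after the first has coefficients 1,-6,13,-14,12,-9,6,-12,9,-5,6,4 for degrees 0…11.
[z¹¹] = 3·4 + 1·6 − 1·(-5) = 23.

23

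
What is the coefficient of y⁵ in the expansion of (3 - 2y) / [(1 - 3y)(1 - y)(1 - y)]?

1271

The denominator gives the recurrence a_n = 5a_(n−1) − 7a_(n−2) + 3a_(n−3) for n ≥ 3; the numerator fixes a_0 = 3, a_1 = 13, a_2 = 44.
Iterating: 3, 13, 44, 138, 421, 1271, so a_5 = 1271.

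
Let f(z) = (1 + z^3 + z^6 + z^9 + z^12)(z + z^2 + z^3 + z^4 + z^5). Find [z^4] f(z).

(1 + z^3 + z^6 + z^9 + z^12) has coefficients 1,0,0,1,0 for degrees 0…4.
(z + z^2 + z^3 + z^4 + z^5) has coefficients 0,1,1,1,1 for degrees 0…4.
[z^4] = 1·1 + 1·1 = 2.

2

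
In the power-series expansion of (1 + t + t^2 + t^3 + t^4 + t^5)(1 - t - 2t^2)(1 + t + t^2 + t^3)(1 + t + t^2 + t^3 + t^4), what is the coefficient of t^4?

(1 + t + t^2 + t^3 + t^4 + t^5) has coefficients 1,1,1,1,1 for degrees 0…4.
(1 - t - 2t^2) has coefficients 1,-1,-2,0,0 for degrees 0…4.
Multiplying by (1 + t + t^2 + t^3) gives running coefficients 1,0,-2,-2,-3 for degrees 0…4.
Finally multiplying by (1 + t + t^2 + t^3 + t^4), the product of all factors after the first has coefficients 1,1,-1,-3,-6 for degrees 0…4.
[t^4] = 1·(-6) + 1·(-3) + 1·(-1) + 1·1 + 1·1 = -8.

-8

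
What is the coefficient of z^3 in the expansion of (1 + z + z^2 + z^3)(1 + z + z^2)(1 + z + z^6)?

(1 + z + z^2 + z^3) has coefficients 1,1,1,1 for degrees 0…3.
(1 + z + z^2) has coefficients 1,1,1,0 for degrees 0…3.
Finally multiplying by (1 + z + z^6), the product of all factors after the first has coefficients 1,2,2,1 for degrees 0…3.
[z^3] = 1·1 + 1·2 + 1·2 + 1·1 = 6.

6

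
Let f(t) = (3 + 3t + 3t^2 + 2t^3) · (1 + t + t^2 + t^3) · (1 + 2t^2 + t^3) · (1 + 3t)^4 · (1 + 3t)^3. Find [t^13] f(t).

(3 + 3t + 3t^2 + 2t^3) has coefficients 3,3,3,2 for degrees 0…3.
(1 + t + t^2 + t^3) has coefficients 1,1,1,1,0,0,0,0,0,0,0,0,0,0 for degrees 0…13.
Multiplying by (1 + 2t^2 + t^3) gives running coefficients 1,1,3,4,3,3,1,0,0,0,0,0,0,0 for degrees 0…13.
Multiplying by (1 + 3t)^4 gives running coefficients 1,13,69,202,402,660,874,822,621,351,81,0,0,0 for degrees 0…13.
Finally multiplying by (1 + 3t)^3, the product of all factors after the first has coefficients 1,22,213,1201,4434,11595,23122,37362,49437,51732,42201,26973,11664,2187 for degrees 0…13.
[t^13] = 3·2187 + 3·11664 + 3·26973 + 2·42201 = 206874.

206874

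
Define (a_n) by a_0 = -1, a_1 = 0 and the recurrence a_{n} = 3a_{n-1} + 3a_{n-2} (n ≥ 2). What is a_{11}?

-401679

The ordinary generating function has denominator 1 - 3z - 3z^2.
Iterating the recurrence: a_0,…,a_{11} = -1, 0, -3, -9, -36, -135, -513, -1944, -7371, -27945, -105948, -401679.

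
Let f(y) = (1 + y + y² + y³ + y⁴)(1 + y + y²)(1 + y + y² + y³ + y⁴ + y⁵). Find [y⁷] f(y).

12

(1 + y + y² + y³ + y⁴) has coefficients 1,1,1,1,1 for degrees 0…4.
(1 + y + y²) has coefficients 1,1,1,0,0,0,0,0 for degrees 0…7.
Finally multiplying by (1 + y + y² + y³ + y⁴ + y⁵), the product of all factors after the first has coefficients 1,2,3,3,3,3,2,1 for degrees 0…7.
[y⁷] = 1·1 + 1·2 + 1·3 + 1·3 + 1·3 = 12.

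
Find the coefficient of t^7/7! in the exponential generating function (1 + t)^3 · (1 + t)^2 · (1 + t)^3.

The EGF product rule gives c_7 = Σ_{k_1+k_2+k_3=7} C(7; k_1,k_2,k_3) · ∏ g_i(k_i), where (1+t)^3 gives the falling factorial (3)_k; (1+t)^2 gives the falling factorial (2)_k; (1+t)^3 gives the falling factorial (3)_k.
g_1(k) for k = 0…7: 1, 3, 6, 6, 0, 0, 0, 0.
g_2(k) for k = 0…7: 1, 2, 2, 0, 0, 0, 0, 0.
g_3(k) for k = 0…7: 1, 3, 6, 6, 0, 0, 0, 0.
First combine the last two factors: h(k) = Σ_j C(k,j)·g_2(j)·g_3(k−j) for k = 0…7: 1, 5, 20, 60, 120, 120, 0, 0.
c_7 = Σ_k C(7,k)·g_1(k)·h(7−k) = 21·6·120 + 35·6·120 = 15120 + 25200 = 40320.

40320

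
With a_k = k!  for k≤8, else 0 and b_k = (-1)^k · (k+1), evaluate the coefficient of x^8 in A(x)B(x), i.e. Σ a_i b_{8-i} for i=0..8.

The convolution is the x^8 coefficient of A(x)B(x).
Σ = 1·9 + 1·(-8) + 2·7 + 6·(-6) + 24·5 + 120·(-4) + 720·3 + 5040·(-2) + 40320·1 = 32019.

32019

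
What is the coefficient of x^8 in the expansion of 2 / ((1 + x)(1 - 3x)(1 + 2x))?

Partial fractions give a closed form: a_n = (-1/2)·(-1)^n + (9/10)·3^n + (8/5)·(-2)^n.
At n = 8: a_8 = 6314.

6314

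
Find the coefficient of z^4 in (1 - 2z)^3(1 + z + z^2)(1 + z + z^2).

9

(1 - 2z)^3 has coefficients 1,-6,12,-8 for degrees 0…3.
(1 + z + z^2) has coefficients 1,1,1,0,0 for degrees 0…4.
Finally multiplying by (1 + z + z^2), the product of all factors after the first has coefficients 1,2,3,2,1 for degrees 0…4.
[z^4] = 1·1 − 6·2 + 12·3 − 8·2 = 9.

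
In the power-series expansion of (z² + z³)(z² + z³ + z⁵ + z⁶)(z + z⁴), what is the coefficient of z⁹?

(z² + z³) has coefficients 0,0,1,1 for degrees 0…3.
(z² + z³ + z⁵ + z⁶) has coefficients 0,0,1,1,0,1,1,0,0,0 for degrees 0…9.
Finally multiplying by (z + z⁴), the product of all factors after the first has coefficients 0,0,0,1,1,0,2,2,0,1 for degrees 0…9.
[z⁹] = 1·2 + 1·2 = 4.

4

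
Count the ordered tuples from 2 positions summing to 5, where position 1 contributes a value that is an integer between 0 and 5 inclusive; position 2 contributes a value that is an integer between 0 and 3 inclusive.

The generating function for the choices is (1 + x + x^2 + x^3 + x^4 + x^5)·(1 + x + x^2 + x^3); the count is [x^5].
(1 + x + x^2 + x^3 + x^4 + x^5) has coefficients 1,1,1,1,1,1 for degrees 0…5.
(1 + x + x^2 + x^3) has coefficients 1,1,1,1,0,0 for degrees 0…5.
[x^5] = 1·0 + 1·0 + 1·1 + 1·1 + 1·1 + 1·1 = 4.

4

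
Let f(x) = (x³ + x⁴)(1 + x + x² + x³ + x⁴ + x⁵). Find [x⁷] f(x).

(x³ + x⁴) has coefficients 0,0,0,1,1 for degrees 0…4.
(1 + x + x² + x³ + x⁴ + x⁵) has coefficients 1,1,1,1,1,1,0,0 for degrees 0…7.
[x⁷] = 1·1 + 1·1 = 2.

2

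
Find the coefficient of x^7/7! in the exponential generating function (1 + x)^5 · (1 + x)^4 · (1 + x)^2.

1663200

The EGF product rule gives c_7 = Σ_{k_1+k_2+k_3=7} C(7; k_1,k_2,k_3) · ∏ g_i(k_i), where (1+x)^5 gives the falling factorial (5)_k; (1+x)^4 gives the falling factorial (4)_k; (1+x)^2 gives the falling factorial (2)_k.
g_1(k) for k = 0…7: 1, 5, 20, 60, 120, 120, 0, 0.
g_2(k) for k = 0…7: 1, 4, 12, 24, 24, 0, 0, 0.
g_3(k) for k = 0…7: 1, 2, 2, 0, 0, 0, 0, 0.
First combine the last two factors: h(k) = Σ_j C(k,j)·g_2(j)·g_3(k−j) for k = 0…7: 1, 6, 30, 120, 360, 720, 720, 0.
c_7 = Σ_k C(7,k)·g_1(k)·h(7−k) = 7·5·720 + 21·20·720 + 35·60·360 + 35·120·120 + 21·120·30 = 25200 + 302400 + 756000 + 504000 + 75600 = 1663200.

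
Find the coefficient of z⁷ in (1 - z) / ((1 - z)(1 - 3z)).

The denominator gives the recurrence a_n = 4a_(n−1) − 3a_(n−2) for n ≥ 2; the numerator fixes a_0 = 1, a_1 = 3.
Iterating: 1, 3, 9, 27, 81, 243, 729, 2187, so a_7 = 2187.

2187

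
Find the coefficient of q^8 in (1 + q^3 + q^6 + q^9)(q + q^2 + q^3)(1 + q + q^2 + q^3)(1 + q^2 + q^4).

12

(1 + q^3 + q^6 + q^9) has coefficients 1,0,0,1,0,0,1,0,0 for degrees 0…8.
(q + q^2 + q^3) has coefficients 0,1,1,1,0,0,0,0,0 for degrees 0…8.
Multiplying by (1 + q + q^2 + q^3) gives running coefficients 0,1,2,3,3,2,1,0,0 for degrees 0…8.
Finally multiplying by (1 + q^2 + q^4), the product of all factors after the first has coefficients 0,1,2,4,5,6,6,5,4 for degrees 0…8.
[q^8] = 1·4 + 1·6 + 1·2 = 12.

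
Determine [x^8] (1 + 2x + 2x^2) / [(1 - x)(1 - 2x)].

1275

The denominator gives the recurrence a_n = 3a_(n−1) − 2a_(n−2) for n ≥ 3; the numerator fixes a_0 = 1, a_1 = 5, a_2 = 15.
Iterating: 1, 5, 15, 35, 75, 155, 315, 635, 1275, so a_8 = 1275.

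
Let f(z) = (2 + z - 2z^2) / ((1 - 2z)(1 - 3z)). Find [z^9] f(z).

The denominator gives the recurrence a_n = 5a_(n−1) − 6a_(n−2) for n ≥ 3; the numerator fixes a_0 = 2, a_1 = 11, a_2 = 41.
Iterating: 2, 11, 41, 139, 449, 1411, 4361, 13339, 40529, 122611, so a_9 = 122611.

122611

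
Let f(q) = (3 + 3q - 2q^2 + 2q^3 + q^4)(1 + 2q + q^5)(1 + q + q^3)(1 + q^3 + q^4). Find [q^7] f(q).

(3 + 3q - 2q^2 + 2q^3 + q^4) has coefficients 3,3,-2,2,1 for degrees 0…4.
(1 + 2q + q^5) has coefficients 1,2,0,0,0,1,0,0 for degrees 0…7.
Multiplying by (1 + q + q^3) gives running coefficients 1,3,2,1,2,1,1,0 for degrees 0…7.
Finally multiplying by (1 + q^3 + q^4), the product of all factors after the first has coefficients 1,3,2,2,6,6,4,3 for degrees 0…7.
[q^7] = 3·3 + 3·4 − 2·6 + 2·6 + 1·2 = 23.

23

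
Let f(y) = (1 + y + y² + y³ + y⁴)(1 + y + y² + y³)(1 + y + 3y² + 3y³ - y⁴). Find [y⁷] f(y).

(1 + y + y² + y³ + y⁴) has coefficients 1,1,1,1,1 for degrees 0…4.
(1 + y + y² + y³) has coefficients 1,1,1,1,0,0,0,0 for degrees 0…7.
Finally multiplying by (1 + y + 3y² + 3y³ - y⁴), the product of all factors after the first has coefficients 1,2,5,8,6,5,2,-1 for degrees 0…7.
[y⁷] = 1·(-1) + 1·2 + 1·5 + 1·6 + 1·8 = 20.

20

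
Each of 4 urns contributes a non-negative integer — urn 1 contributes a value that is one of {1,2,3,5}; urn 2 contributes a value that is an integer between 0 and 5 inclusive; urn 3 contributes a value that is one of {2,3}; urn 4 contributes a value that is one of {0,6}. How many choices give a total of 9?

The generating function for the choices is (z + z^2 + z^3 + z^5)·(1 + z + z^2 + z^3 + z^4 + z^5)·(z^2 + z^3)·(1 + z^6); the count is [z^9].
(z + z^2 + z^3 + z^5) has coefficients 0,1,1,1,0,1 for degrees 0…5.
(1 + z + z^2 + z^3 + z^4 + z^5) has coefficients 1,1,1,1,1,1,0,0,0,0 for degrees 0…9.
Multiplying by (z^2 + z^3) gives running coefficients 0,0,1,2,2,2,2,2,1,0 for degrees 0…9.
Finally multiplying by (1 + z^6), the product of all factors after the first has coefficients 0,0,1,2,2,2,2,2,2,2 for degrees 0…9.
[z^9] = 1·2 + 1·2 + 1·2 + 1·2 = 8.

8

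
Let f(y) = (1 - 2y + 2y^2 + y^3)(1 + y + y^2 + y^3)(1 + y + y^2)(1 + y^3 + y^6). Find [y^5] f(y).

(1 - 2y + 2y^2 + y^3) has coefficients 1,-2,2,1 for degrees 0…3.
(1 + y + y^2 + y^3) has coefficients 1,1,1,1,0,0 for degrees 0…5.
Multiplying by (1 + y + y^2) gives running coefficients 1,2,3,3,2,1 for degrees 0…5.
Finally multiplying by (1 + y^3 + y^6), the product of all factors after the first has coefficients 1,2,3,4,4,4 for degrees 0…5.
[y^5] = 1·4 − 2·4 + 2·4 + 1·3 = 7.

7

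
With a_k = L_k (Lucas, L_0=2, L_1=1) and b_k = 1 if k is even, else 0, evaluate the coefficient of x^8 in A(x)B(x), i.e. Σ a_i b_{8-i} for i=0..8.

This is [x^8] in the product of the two ordinary generating functions.
Σ = 2·1 + 1·0 + 3·1 + 4·0 + 7·1 + 11·0 + 18·1 + 29·0 + 47·1 = 77.

77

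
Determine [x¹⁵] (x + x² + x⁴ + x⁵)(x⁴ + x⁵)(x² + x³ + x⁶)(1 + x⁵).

(x + x² + x⁴ + x⁵) has coefficients 0,1,1,0,1,1 for degrees 0…5.
(x⁴ + x⁵) has coefficients 0,0,0,0,1,1,0,0,0,0,0,0,0,0,0,0 for degrees 0…15.
Multiplying by (x² + x³ + x⁶) gives running coefficients 0,0,0,0,0,0,1,2,1,0,1,1,0,0,0,0 for degrees 0…15.
Finally multiplying by (1 + x⁵), the product of all factors after the first has coefficients 0,0,0,0,0,0,1,2,1,0,1,2,2,1,0,1 for degrees 0…15.
[x¹⁵] = 1·0 + 1·1 + 1·2 + 1·1 = 4.

4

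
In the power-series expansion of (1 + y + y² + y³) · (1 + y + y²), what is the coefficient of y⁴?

2

(1 + y + y² + y³) has coefficients 1,1,1,1 for degrees 0…3.
(1 + y + y²) has coefficients 1,1,1,0,0 for degrees 0…4.
[y⁴] = 1·0 + 1·0 + 1·1 + 1·1 = 2.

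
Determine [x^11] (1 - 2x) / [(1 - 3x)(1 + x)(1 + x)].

The denominator gives the recurrence a_n = a_(n−1) + 5a_(n−2) + 3a_(n−3) for n ≥ 3; the numerator fixes a_0 = 1, a_1 = -1, a_2 = 4.
Iterating: 1, -1, 4, 2, 19, 41, 142, 404, 1237, 3683, 11080, 33206, so a_11 = 33206.

33206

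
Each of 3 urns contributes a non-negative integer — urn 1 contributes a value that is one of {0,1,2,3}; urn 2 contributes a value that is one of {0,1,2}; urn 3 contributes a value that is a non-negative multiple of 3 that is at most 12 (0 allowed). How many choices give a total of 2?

3

The generating function for the choices is (1 + z + z² + z³)·(1 + z + z²)·(1 + z³ + z⁶ + z⁹ + z¹²); the count is [z²].
(1 + z + z² + z³) has coefficients 1,1,1 for degrees 0…2.
(1 + z + z²) has coefficients 1,1,1 for degrees 0…2.
Finally multiplying by (1 + z³ + z⁶ + z⁹ + z¹²), the product of all factors after the first has coefficients 1,1,1 for degrees 0…2.
[z²] = 1·1 + 1·1 + 1·1 = 3.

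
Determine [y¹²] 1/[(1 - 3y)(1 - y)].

The denominator gives the recurrence a_n = 4a_(n−1) − 3a_(n−2) for n ≥ 2; the numerator fixes a_0 = 1, a_1 = 4.
Iterating: 1, 4, 13, 40, 121, 364, 1093, 3280, 9841, 29524, 88573, 265720, 797161, so a_12 = 797161.

797161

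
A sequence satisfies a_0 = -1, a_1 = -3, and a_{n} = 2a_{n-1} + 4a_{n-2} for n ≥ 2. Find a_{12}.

The ordinary generating function has denominator 1 - 2q - 4q^2.
Iterating the recurrence: a_0,…,a_{12} = -1, -3, -10, -32, -104, -336, -1088, -3520, -11392, -36864, -119296, -386048, -1249280.

-1249280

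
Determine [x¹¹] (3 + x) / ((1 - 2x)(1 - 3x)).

Partial fractions give a closed form: a_n = (-7)·2^n + (10)·3^n.
At n = 11: a_11 = 1757134.

1757134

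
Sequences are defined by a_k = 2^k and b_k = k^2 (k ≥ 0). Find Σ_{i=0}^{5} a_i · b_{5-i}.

Write out a_i and b_{5-i} for i = 0,…,5 and sum the products.
Σ = 1·25 + 2·16 + 4·9 + 8·4 + 16·1 + 32·0 = 141.

141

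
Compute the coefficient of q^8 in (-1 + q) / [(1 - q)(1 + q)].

Partial fractions give a closed form: a_n = (-1)·(-1)^n.
At n = 8: a_8 = -1.

-1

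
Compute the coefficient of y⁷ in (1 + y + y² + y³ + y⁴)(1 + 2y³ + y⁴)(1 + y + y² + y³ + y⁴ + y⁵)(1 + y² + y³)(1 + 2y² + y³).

99

(1 + y + y² + y³ + y⁴) has coefficients 1,1,1,1,1 for degrees 0…4.
(1 + 2y³ + y⁴) has coefficients 1,0,0,2,1,0,0,0 for degrees 0…7.
Multiplying by (1 + y + y² + y³ + y⁴ + y⁵) gives running coefficients 1,1,1,3,4,4,3,3 for degrees 0…7.
Multiplying by (1 + y² + y³) gives running coefficients 1,1,2,5,6,8,10,11 for degrees 0…7.
Finally multiplying by (1 + 2y² + y³), the product of all factors after the first has coefficients 1,1,4,8,11,20,27,33 for degrees 0…7.
[y⁷] = 1·33 + 1·27 + 1·20 + 1·11 + 1·8 = 99.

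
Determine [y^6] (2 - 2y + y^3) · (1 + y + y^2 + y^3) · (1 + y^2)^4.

(2 - 2y + y^3) has coefficients 2,-2,0,1 for degrees 0…3.
(1 + y + y^2 + y^3) has coefficients 1,1,1,1,0,0,0 for degrees 0…6.
Finally multiplying by (1 + y^2)^4, the product of all factors after the first has coefficients 1,1,5,5,10,10,10 for degrees 0…6.
[y^6] = 2·10 − 2·10 + 1·5 = 5.

5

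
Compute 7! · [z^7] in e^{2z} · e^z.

The EGF product rule gives c_7 = Σ_{k_1+k_2=7} C(7; k_1,k_2) · ∏ g_i(k_i), where e^{2z} gives (2)^k; e^z gives (1)^k.
g_1(k) for k = 0…7: 1, 2, 4, 8, 16, 32, 64, 128.
g_2(k) for k = 0…7: 1, 1, 1, 1, 1, 1, 1, 1.
c_7 = Σ_k C(7,k)·g_1(k)·g_2(7−k) = 1·1·1 + 7·2·1 + 21·4·1 + 35·8·1 + 35·16·1 + 21·32·1 + 7·64·1 + 1·128·1 = 1 + 14 + 84 + 280 + 560 + 672 + 448 + 128 = 2187.

2187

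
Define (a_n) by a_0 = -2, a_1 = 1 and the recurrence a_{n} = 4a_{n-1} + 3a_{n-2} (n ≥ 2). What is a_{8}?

The ordinary generating function has denominator 1 - 4t - 3t^2.
Iterating the recurrence: a_0,…,a_{8} = -2, 1, -2, -5, -26, -119, -554, -2573, -11954.

-11954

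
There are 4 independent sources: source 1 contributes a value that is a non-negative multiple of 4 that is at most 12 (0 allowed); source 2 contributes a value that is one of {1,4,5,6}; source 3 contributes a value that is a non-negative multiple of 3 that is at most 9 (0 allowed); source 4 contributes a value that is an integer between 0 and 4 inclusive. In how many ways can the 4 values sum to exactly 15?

19

The generating function for the choices is (1 + t^4 + t^8 + t^12)·(t + t^4 + t^5 + t^6)·(1 + t^3 + t^6 + t^9)·(1 + t + t^2 + t^3 + t^4); the count is [t^15].
(1 + t^4 + t^8 + t^12) has coefficients 1,0,0,0,1,0,0,0,1,0,0,0,1 for degrees 0…12.
(t + t^4 + t^5 + t^6) has coefficients 0,1,0,0,1,1,1,0,0,0,0,0,0,0,0,0 for degrees 0…15.
Multiplying by (1 + t^3 + t^6 + t^9) gives running coefficients 0,1,0,0,2,1,1,2,1,1,2,1,1,1,1,1 for degrees 0…15.
Finally multiplying by (1 + t + t^2 + t^3 + t^4), the product of all factors after the first has coefficients 0,1,1,1,3,4,4,6,7,6,7,7,6,6,6,5 for degrees 0…15.
[t^15] = 1·5 + 1·7 + 1·6 + 1·1 = 19.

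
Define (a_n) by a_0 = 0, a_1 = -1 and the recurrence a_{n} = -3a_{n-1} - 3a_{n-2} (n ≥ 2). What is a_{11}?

243

The ordinary generating function has denominator 1 + 3y + 3y^2.
Iterating the recurrence: a_0,…,a_{11} = 0, -1, 3, -6, 9, -9, 0, 27, -81, 162, -243, 243.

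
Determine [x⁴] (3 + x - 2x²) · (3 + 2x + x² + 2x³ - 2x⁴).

-6

(3 + x - 2x²) has coefficients 3,1,-2 for degrees 0…2.
(3 + 2x + x² + 2x³ - 2x⁴) has coefficients 3,2,1,2,-2 for degrees 0…4.
[x⁴] = 3·(-2) + 1·2 − 2·1 = -6.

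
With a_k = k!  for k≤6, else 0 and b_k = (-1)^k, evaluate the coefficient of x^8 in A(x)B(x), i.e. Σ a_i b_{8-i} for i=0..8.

Write out a_i and b_{8-i} for i = 0,…,8 and sum the products.
Σ = 1·1 + 1·(-1) + 2·1 + 6·(-1) + 24·1 + 120·(-1) + 720·1 + 0·(-1) + 0·1 = 620.

620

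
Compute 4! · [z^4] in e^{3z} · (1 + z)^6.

4149

The EGF product rule gives c_4 = Σ_{k_1+k_2=4} C(4; k_1,k_2) · ∏ g_i(k_i), where e^{3z} gives (3)^k; (1+z)^6 gives the falling factorial (6)_k.
g_1(k) for k = 0…4: 1, 3, 9, 27, 81.
g_2(k) for k = 0…4: 1, 6, 30, 120, 360.
c_4 = Σ_k C(4,k)·g_1(k)·g_2(4−k) = 1·1·360 + 4·3·120 + 6·9·30 + 4·27·6 + 1·81·1 = 360 + 1440 + 1620 + 648 + 81 = 4149.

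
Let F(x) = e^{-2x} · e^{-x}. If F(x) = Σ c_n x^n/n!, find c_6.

729

The EGF product rule gives c_6 = Σ_{k_1+k_2=6} C(6; k_1,k_2) · ∏ g_i(k_i), where e^{-2x} gives (-2)^k; e^{-x} gives (-1)^k.
g_1(k) for k = 0…6: 1, -2, 4, -8, 16, -32, 64.
g_2(k) for k = 0…6: 1, -1, 1, -1, 1, -1, 1.
c_6 = Σ_k C(6,k)·g_1(k)·g_2(6−k) = 1·1·1 + 6·(-2)·(-1) + 15·4·1 + 20·(-8)·(-1) + 15·16·1 + 6·(-32)·(-1) + 1·64·1 = 1 + 12 + 60 + 160 + 240 + 192 + 64 = 729.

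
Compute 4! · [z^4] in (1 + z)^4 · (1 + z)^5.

The EGF product rule gives c_4 = Σ_{k_1+k_2=4} C(4; k_1,k_2) · ∏ g_i(k_i), where (1+z)^4 gives the falling factorial (4)_k; (1+z)^5 gives the falling factorial (5)_k.
g_1(k) for k = 0…4: 1, 4, 12, 24, 24.
g_2(k) for k = 0…4: 1, 5, 20, 60, 120.
c_4 = Σ_k C(4,k)·g_1(k)·g_2(4−k) = 1·1·120 + 4·4·60 + 6·12·20 + 4·24·5 + 1·24·1 = 120 + 960 + 1440 + 480 + 24 = 3024.

3024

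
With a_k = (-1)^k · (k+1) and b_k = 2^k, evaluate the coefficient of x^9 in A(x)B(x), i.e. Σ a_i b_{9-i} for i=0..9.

224

This is [x^9] in the product of the two ordinary generating functions.
Σ = 1·512 − 2·256 + 3·128 − 4·64 + 5·32 − 6·16 + 7·8 − 8·4 + 9·2 − 10·1 = 224.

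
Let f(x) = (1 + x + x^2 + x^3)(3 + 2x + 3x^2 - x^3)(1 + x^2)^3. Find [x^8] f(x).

(1 + x + x^2 + x^3) has coefficients 1,1,1,1 for degrees 0…3.
(3 + 2x + 3x^2 - x^3) has coefficients 3,2,3,-1,0,0,0,0,0 for degrees 0…8.
Finally multiplying by (1 + x^2)^3, the product of all factors after the first has coefficients 3,2,12,5,18,3,12,-1,3 for degrees 0…8.
[x^8] = 1·3 + 1·(-1) + 1·12 + 1·3 = 17.

17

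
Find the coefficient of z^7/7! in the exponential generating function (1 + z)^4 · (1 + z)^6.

604800

The EGF product rule gives c_7 = Σ_{k_1+k_2=7} C(7; k_1,k_2) · ∏ g_i(k_i), where (1+z)^4 gives the falling factorial (4)_k; (1+z)^6 gives the falling factorial (6)_k.
g_1(k) for k = 0…7: 1, 4, 12, 24, 24, 0, 0, 0.
g_2(k) for k = 0…7: 1, 6, 30, 120, 360, 720, 720, 0.
c_7 = Σ_k C(7,k)·g_1(k)·g_2(7−k) = 7·4·720 + 21·12·720 + 35·24·360 + 35·24·120 = 20160 + 181440 + 302400 + 100800 = 604800.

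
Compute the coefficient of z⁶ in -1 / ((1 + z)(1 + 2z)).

Partial fractions give a closed form: a_n = (1)·(-1)^n + (-2)·(-2)^n.
At n = 6: a_6 = -127.

-127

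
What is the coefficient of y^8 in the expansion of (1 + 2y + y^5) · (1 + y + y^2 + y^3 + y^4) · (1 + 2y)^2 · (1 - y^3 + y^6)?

(1 + 2y + y^5) has coefficients 1,2,0,0,0,1 for degrees 0…5.
(1 + y + y^2 + y^3 + y^4) has coefficients 1,1,1,1,1,0,0,0,0 for degrees 0…8.
Multiplying by (1 + 2y)^2 gives running coefficients 1,5,9,9,9,8,4,0,0 for degrees 0…8.
Finally multiplying by (1 - y^3 + y^6), the product of all factors after the first has coefficients 1,5,9,8,4,-1,-4,-4,1 for degrees 0…8.
[y^8] = 1·1 + 2·(-4) + 1·8 = 1.

1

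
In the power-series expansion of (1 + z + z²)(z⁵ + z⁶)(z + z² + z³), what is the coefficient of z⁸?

5

(1 + z + z²) has coefficients 1,1,1 for degrees 0…2.
(z⁵ + z⁶) has coefficients 0,0,0,0,0,1,1,0,0 for degrees 0…8.
Finally multiplying by (z + z² + z³), the product of all factors after the first has coefficients 0,0,0,0,0,0,1,2,2 for degrees 0…8.
[z⁸] = 1·2 + 1·2 + 1·1 = 5.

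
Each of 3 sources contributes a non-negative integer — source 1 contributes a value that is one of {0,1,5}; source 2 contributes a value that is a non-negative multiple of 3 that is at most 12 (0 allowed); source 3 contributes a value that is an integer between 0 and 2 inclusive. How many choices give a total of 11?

The generating function for the choices is (1 + x + x^5)·(1 + x^3 + x^6 + x^9 + x^12)·(1 + x + x^2); the count is [x^11].
(1 + x + x^5) has coefficients 1,1,0,0,0,1 for degrees 0…5.
(1 + x^3 + x^6 + x^9 + x^12) has coefficients 1,0,0,1,0,0,1,0,0,1,0,0 for degrees 0…11.
Finally multiplying by (1 + x + x^2), the product of all factors after the first has coefficients 1,1,1,1,1,1,1,1,1,1,1,1 for degrees 0…11.
[x^11] = 1·1 + 1·1 + 1·1 = 3.

3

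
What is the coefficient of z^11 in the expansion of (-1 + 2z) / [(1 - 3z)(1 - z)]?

Partial fractions give a closed form: a_n = (-1/2)·3^n + (-1/2)·1^n.
At n = 11: a_11 = -88574.

-88574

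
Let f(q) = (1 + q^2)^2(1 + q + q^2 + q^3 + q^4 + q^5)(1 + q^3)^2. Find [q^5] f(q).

10

(1 + q^2)^2 has coefficients 1,0,2,0,1 for degrees 0…4.
(1 + q + q^2 + q^3 + q^4 + q^5) has coefficients 1,1,1,1,1,1 for degrees 0…5.
Finally multiplying by (1 + q^3)^2, the product of all factors after the first has coefficients 1,1,1,3,3,3 for degrees 0…5.
[q^5] = 1·3 + 2·3 + 1·1 = 10.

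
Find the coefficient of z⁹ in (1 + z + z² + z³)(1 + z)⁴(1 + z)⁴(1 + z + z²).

292

(1 + z + z² + z³) has coefficients 1,1,1,1 for degrees 0…3.
(1 + z)⁴ has coefficients 1,4,6,4,1,0,0,0,0,0 for degrees 0…9.
Multiplying by (1 + z)⁴ gives running coefficients 1,8,28,56,70,56,28,8,1,0 for degrees 0…9.
Finally multiplying by (1 + z + z²), the product of all factors after the first has coefficients 1,9,37,92,154,182,154,92,37,9 for degrees 0…9.
[z⁹] = 1·9 + 1·37 + 1·92 + 1·154 = 292.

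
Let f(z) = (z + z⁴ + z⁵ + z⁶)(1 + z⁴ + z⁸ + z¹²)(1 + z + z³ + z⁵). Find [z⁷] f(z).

2

(z + z⁴ + z⁵ + z⁶) has coefficients 0,1,0,0,1,1,1 for degrees 0…6.
(1 + z⁴ + z⁸ + z¹²) has coefficients 1,0,0,0,1,0,0,0 for degrees 0…7.
Finally multiplying by (1 + z + z³ + z⁵), the product of all factors after the first has coefficients 1,1,0,1,1,2,0,1 for degrees 0…7.
[z⁷] = 1·0 + 1·1 + 1·0 + 1·1 = 2.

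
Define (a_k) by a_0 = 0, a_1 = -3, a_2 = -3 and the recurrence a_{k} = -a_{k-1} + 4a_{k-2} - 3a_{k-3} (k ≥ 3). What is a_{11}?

-14670

The ordinary generating function has denominator 1 + x - 4x^2 + 3x^3.
Iterating the recurrence: a_0,…,a_{11} = 0, -3, -3, -9, 6, -33, 84, -234, 669, -1857, 5235, -14670.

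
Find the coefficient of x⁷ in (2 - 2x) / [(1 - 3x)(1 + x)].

The denominator gives the recurrence a_n = 2a_(n−1) + 3a_(n−2) for n ≥ 2; the numerator fixes a_0 = 2, a_1 = 2.
Iterating: 2, 2, 10, 26, 82, 242, 730, 2186, so a_7 = 2186.

2186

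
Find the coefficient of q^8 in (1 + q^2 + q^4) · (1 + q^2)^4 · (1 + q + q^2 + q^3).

(1 + q^2 + q^4) has coefficients 1,0,1,0,1 for degrees 0…4.
(1 + q^2)^4 has coefficients 1,0,4,0,6,0,4,0,1 for degrees 0…8.
Finally multiplying by (1 + q + q^2 + q^3), the product of all factors after the first has coefficients 1,1,5,5,10,10,10,10,5 for degrees 0…8.
[q^8] = 1·5 + 1·10 + 1·10 = 25.

25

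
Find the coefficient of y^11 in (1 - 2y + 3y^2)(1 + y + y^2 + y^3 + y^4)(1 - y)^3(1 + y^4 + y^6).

(1 - 2y + 3y^2) has coefficients 1,-2,3 for degrees 0…2.
(1 + y + y^2 + y^3 + y^4) has coefficients 1,1,1,1,1,0,0,0,0,0,0,0 for degrees 0…11.
Multiplying by (1 - y)^3 gives running coefficients 1,-2,1,0,0,-1,2,-1,0,0,0,0 for degrees 0…11.
Finally multiplying by (1 + y^4 + y^6), the product of all factors after the first has coefficients 1,-2,1,0,1,-3,4,-3,1,-1,2,-2 for degrees 0…11.
[y^11] = 1·(-2) − 2·2 + 3·(-1) = -9.

-9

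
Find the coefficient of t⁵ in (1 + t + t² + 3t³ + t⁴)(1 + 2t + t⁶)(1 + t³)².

(1 + t + t² + 3t³ + t⁴) has coefficients 1,1,1,3,1 for degrees 0…4.
(1 + 2t + t⁶) has coefficients 1,2,0,0,0,0 for degrees 0…5.
Finally multiplying by (1 + t³)², the product of all factors after the first has coefficients 1,2,0,2,4,0 for degrees 0…5.
[t⁵] = 1·0 + 1·4 + 1·2 + 3·0 + 1·2 = 8.

8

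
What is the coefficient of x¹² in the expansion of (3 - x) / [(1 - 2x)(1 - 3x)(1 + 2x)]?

The denominator gives the recurrence a_n = 3a_(n−1) + 4a_(n−2) − 12a_(n−3) for n ≥ 3; the numerator fixes a_0 = 3, a_1 = 8, a_2 = 36.
Iterating: 3, 8, 36, 104, 360, 1064, 3384, 10088, 31032, 92840, 281592, 843752, 2543544, so a_12 = 2543544.

2543544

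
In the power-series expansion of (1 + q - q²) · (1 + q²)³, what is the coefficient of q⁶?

-2

(1 + q - q²) has coefficients 1,1,-1 for degrees 0…2.
(1 + q²)³ has coefficients 1,0,3,0,3,0,1 for degrees 0…6.
[q⁶] = 1·1 + 1·0 − 1·3 = -2.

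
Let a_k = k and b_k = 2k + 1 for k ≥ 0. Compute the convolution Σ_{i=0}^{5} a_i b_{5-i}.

55

Write out a_i and b_{5-i} for i = 0,…,5 and sum the products.
Σ = 0·11 + 1·9 + 2·7 + 3·5 + 4·3 + 5·1 = 55.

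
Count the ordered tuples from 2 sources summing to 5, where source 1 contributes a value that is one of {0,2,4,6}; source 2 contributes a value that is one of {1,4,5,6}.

2

The generating function for the choices is (1 + q^2 + q^4 + q^6)·(q + q^4 + q^5 + q^6); the count is [q^5].
(1 + q^2 + q^4 + q^6) has coefficients 1,0,1,0,1,0 for degrees 0…5.
(q + q^4 + q^5 + q^6) has coefficients 0,1,0,0,1,1 for degrees 0…5.
[q^5] = 1·1 + 1·0 + 1·1 = 2.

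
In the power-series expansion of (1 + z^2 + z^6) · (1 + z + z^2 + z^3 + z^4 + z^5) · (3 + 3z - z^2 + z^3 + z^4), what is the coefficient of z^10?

(1 + z^2 + z^6) has coefficients 1,0,1,0,0,0,1 for degrees 0…6.
(1 + z + z^2 + z^3 + z^4 + z^5) has coefficients 1,1,1,1,1,1,0,0,0,0,0 for degrees 0…10.
Finally multiplying by (3 + 3z - z^2 + z^3 + z^4), the product of all factors after the first has coefficients 3,6,5,6,7,7,4,1,2,1,0 for degrees 0…10.
[z^10] = 1·0 + 1·2 + 1·7 = 9.

9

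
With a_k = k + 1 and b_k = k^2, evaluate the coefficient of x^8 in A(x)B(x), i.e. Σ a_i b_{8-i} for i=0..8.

This is [x^8] in the product of the two ordinary generating functions.
Σ = 1·64 + 2·49 + 3·36 + 4·25 + 5·16 + 6·9 + 7·4 + 8·1 + 9·0 = 540.

540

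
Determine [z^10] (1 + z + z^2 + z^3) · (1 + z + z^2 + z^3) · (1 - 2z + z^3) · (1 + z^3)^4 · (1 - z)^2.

(1 + z + z^2 + z^3) has coefficients 1,1,1,1 for degrees 0…3.
(1 + z + z^2 + z^3) has coefficients 1,1,1,1,0,0,0,0,0,0,0 for degrees 0…10.
Multiplying by (1 - 2z + z^3) gives running coefficients 1,-1,-1,0,-1,1,1,0,0,0,0 for degrees 0…10.
Multiplying by (1 + z^3)^4 gives running coefficients 1,-1,-1,4,-5,-3,7,-10,-2,8,-10 for degrees 0…10.
Finally multiplying by (1 - z)^2, the product of all factors after the first has coefficients 1,-3,2,5,-14,11,8,-27,25,2,-28 for degrees 0…10.
[z^10] = 1·(-28) + 1·2 + 1·25 + 1·(-27) = -28.

-28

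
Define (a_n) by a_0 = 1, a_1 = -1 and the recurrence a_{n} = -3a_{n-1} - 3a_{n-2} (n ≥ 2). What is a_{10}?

The ordinary generating function has denominator 1 + 3x + 3x^2.
Iterating the recurrence: a_0,…,a_{10} = 1, -1, 0, 3, -9, 18, -27, 27, 0, -81, 243.

243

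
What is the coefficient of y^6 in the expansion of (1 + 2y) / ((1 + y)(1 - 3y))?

Partial fractions give a closed form: a_n = (-1/4)·(-1)^n + (5/4)·3^n.
At n = 6: a_6 = 911.

911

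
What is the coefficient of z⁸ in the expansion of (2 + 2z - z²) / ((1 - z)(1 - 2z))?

1405

The denominator gives the recurrence a_n = 3a_(n−1) − 2a_(n−2) for n ≥ 3; the numerator fixes a_0 = 2, a_1 = 8, a_2 = 19.
Iterating: 2, 8, 19, 41, 85, 173, 349, 701, 1405, so a_8 = 1405.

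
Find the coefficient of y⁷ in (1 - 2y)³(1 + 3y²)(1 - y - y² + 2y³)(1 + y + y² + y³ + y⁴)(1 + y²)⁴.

(1 - 2y)³ has coefficients 1,-6,12,-8 for degrees 0…3.
(1 + 3y²) has coefficients 1,0,3,0,0,0,0,0 for degrees 0…7.
Multiplying by (1 - y - y² + 2y³) gives running coefficients 1,-1,2,-1,-3,6,0,0 for degrees 0…7.
Multiplying by (1 + y + y² + y³ + y⁴) gives running coefficients 1,0,2,1,-2,3,4,2 for degrees 0…7.
Finally multiplying by (1 + y²)⁴, the product of all factors after the first has coefficients 1,0,6,1,12,7,12,20 for degrees 0…7.
[y⁷] = 1·20 − 6·12 + 12·7 − 8·12 = -64.

-64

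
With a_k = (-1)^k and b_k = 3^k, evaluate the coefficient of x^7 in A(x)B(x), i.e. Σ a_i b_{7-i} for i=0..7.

1640

The convolution is the t^7 coefficient of A(t)B(t).
Σ = 1·2187 − 1·729 + 1·243 − 1·81 + 1·27 − 1·9 + 1·3 − 1·1 = 1640.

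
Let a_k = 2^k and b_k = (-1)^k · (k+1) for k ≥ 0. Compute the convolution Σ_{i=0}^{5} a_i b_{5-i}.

Write out a_i and b_{5-i} for i = 0,…,5 and sum the products.
Σ = 1·(-6) + 2·5 + 4·(-4) + 8·3 + 16·(-2) + 32·1 = 12.

12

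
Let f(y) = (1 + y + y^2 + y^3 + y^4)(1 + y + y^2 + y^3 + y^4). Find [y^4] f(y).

5

(1 + y + y^2 + y^3 + y^4) has coefficients 1,1,1,1,1 for degrees 0…4.
(1 + y + y^2 + y^3 + y^4) has coefficients 1,1,1,1,1 for degrees 0…4.
[y^4] = 1·1 + 1·1 + 1·1 + 1·1 + 1·1 = 5.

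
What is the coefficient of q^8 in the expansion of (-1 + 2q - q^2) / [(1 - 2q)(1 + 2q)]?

-320

The denominator gives the recurrence a_n = 4a_(n−2) for n ≥ 3; the numerator fixes a_0 = -1, a_1 = 2, a_2 = -5.
Iterating: -1, 2, -5, 8, -20, 32, -80, 128, -320, so a_8 = -320.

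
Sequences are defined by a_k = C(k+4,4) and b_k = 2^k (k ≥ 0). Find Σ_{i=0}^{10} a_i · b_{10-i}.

The convolution is the t^10 coefficient of A(t)B(t).
Σ = 1·1024 + 5·512 + 15·256 + 35·128 + 70·64 + 126·32 + 210·16 + 330·8 + 495·4 + 715·2 + 1001·1 = 30827.

30827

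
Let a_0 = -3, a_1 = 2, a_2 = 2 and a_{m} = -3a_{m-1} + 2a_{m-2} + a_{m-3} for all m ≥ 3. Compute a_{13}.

The ordinary generating function has denominator 1 + 3q - 2q^2 - q^3.
Iterating the recurrence: a_0,…,a_{13} = -3, 2, 2, -5, 21, -71, 250, -871, 3042, -10618, 37067, -129395, 451701, -1576826.

-1576826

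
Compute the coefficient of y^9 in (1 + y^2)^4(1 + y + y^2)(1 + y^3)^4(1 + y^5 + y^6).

(1 + y^2)^4 has coefficients 1,0,4,0,6,0,4,0,1 for degrees 0…8.
(1 + y + y^2) has coefficients 1,1,1,0,0,0,0,0,0,0 for degrees 0…9.
Multiplying by (1 + y^3)^4 gives running coefficients 1,1,1,4,4,4,6,6,6,4 for degrees 0…9.
Finally multiplying by (1 + y^5 + y^6), the product of all factors after the first has coefficients 1,1,1,4,4,5,8,8,11,12 for degrees 0…9.
[y^9] = 1·12 + 4·8 + 6·5 + 4·4 + 1·1 = 91.

91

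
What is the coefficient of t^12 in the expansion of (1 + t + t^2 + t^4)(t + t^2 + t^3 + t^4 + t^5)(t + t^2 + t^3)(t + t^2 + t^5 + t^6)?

(1 + t + t^2 + t^4) has coefficients 1,1,1,0,1 for degrees 0…4.
(t + t^2 + t^3 + t^4 + t^5) has coefficients 0,1,1,1,1,1,0,0,0,0,0,0,0 for degrees 0…12.
Multiplying by (t + t^2 + t^3) gives running coefficients 0,0,1,2,3,3,3,2,1,0,0,0,0 for degrees 0…12.
Finally multiplying by (t + t^2 + t^5 + t^6), the product of all factors after the first has coefficients 0,0,0,1,3,5,6,7,8,8,7,6,5 for degrees 0…12.
[t^12] = 1·5 + 1·6 + 1·7 + 1·8 = 26.

26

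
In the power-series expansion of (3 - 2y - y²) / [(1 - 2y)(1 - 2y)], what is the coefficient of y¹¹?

The denominator gives the recurrence a_n = 4a_(n−1) − 4a_(n−2) for n ≥ 3; the numerator fixes a_0 = 3, a_1 = 10, a_2 = 27.
Iterating: 3, 10, 27, 68, 164, 384, 880, 1984, 4416, 9728, 21248, 46080, so a_11 = 46080.

46080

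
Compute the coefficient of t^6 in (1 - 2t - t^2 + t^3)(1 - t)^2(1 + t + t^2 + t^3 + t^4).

(1 - 2t - t^2 + t^3) has coefficients 1,-2,-1,1 for degrees 0…3.
(1 - t)^2 has coefficients 1,-2,1,0,0,0,0 for degrees 0…6.
Finally multiplying by (1 + t + t^2 + t^3 + t^4), the product of all factors after the first has coefficients 1,-1,0,0,0,-1,1 for degrees 0…6.
[t^6] = 1·1 − 2·(-1) − 1·0 + 1·0 = 3.

3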